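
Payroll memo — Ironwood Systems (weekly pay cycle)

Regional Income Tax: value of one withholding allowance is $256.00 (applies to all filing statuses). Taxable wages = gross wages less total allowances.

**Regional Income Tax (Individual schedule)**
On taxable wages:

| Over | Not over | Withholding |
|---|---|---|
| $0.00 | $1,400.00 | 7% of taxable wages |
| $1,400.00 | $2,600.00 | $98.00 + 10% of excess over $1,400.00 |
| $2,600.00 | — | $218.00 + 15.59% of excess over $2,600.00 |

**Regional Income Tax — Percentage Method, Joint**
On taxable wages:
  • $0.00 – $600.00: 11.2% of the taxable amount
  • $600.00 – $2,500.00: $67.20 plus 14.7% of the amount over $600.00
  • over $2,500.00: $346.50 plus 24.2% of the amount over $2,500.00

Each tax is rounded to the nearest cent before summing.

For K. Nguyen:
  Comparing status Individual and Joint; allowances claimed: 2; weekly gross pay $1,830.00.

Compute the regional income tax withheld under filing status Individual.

Regional Income Tax (Individual): taxable = $1,830.00 − 2×$256.00 = $1,318.00
  7% × $1,318.00 = $92.26

$92.26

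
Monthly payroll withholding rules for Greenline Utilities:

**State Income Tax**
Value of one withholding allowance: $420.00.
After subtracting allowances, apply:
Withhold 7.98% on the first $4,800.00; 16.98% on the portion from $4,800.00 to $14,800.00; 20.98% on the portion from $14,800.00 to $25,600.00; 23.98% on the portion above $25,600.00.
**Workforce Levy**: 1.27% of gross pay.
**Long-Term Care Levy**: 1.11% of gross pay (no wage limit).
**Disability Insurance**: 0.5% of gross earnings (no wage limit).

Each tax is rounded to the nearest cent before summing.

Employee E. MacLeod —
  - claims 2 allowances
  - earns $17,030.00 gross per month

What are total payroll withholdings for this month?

$2,863.12

State Income Tax: taxable = $17,030.00 − 2×$420.00 = $16,190.00
  $2,081.04 + 20.98% × ($16,190.00 − $14,800.00) = $2,081.04 + 20.98% × $1,390.00 = $2,372.66
Workforce Levy: 1.27% × $17,030.00 = $216.28
Long-Term Care Levy: 1.11% × $17,030.00 = $189.03
Disability Insurance: 0.5% × $17,030.00 = $85.15
Total: $2,372.66 + $216.28 + $189.03 + $85.15 = $2,863.12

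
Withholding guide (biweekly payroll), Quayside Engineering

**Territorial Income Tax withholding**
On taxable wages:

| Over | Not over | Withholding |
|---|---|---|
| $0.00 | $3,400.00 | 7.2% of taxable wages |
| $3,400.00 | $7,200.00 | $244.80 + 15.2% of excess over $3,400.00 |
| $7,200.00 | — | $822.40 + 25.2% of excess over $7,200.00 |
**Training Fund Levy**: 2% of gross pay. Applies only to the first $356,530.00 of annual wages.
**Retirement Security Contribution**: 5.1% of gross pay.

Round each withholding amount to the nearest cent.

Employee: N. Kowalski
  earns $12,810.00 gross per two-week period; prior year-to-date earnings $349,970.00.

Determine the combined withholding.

$3,020.63

Territorial Income Tax: taxable = $12,810.00
  $822.40 + 25.2% × ($12,810.00 − $7,200.00) = $822.40 + 25.2% × $5,610.00 = $2,236.12
Training Fund Levy: cap $356,530.00 − YTD $349,970.00 = $6,560.00 subject; 2% × $6,560.00 = $131.20
Retirement Security Contribution: 5.1% × $12,810.00 = $653.31
Total: $2,236.12 + $131.20 + $653.31 = $3,020.63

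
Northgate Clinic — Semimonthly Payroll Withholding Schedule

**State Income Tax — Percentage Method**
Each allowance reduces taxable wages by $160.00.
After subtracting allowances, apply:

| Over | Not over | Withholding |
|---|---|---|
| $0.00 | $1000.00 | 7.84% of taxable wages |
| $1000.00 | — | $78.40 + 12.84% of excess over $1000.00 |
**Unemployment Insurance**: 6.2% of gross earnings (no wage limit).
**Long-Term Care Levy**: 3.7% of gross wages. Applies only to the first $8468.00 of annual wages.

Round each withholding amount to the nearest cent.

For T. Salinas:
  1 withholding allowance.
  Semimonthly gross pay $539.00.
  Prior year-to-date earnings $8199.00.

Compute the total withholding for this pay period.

State Income Tax: taxable = $539.00 − 1×$160.00 = $379.00
  7.84% × $379.00 = $29.71
Unemployment Insurance: 6.2% × $539.00 = $33.42
Long-Term Care Levy: cap $8468.00 − YTD $8199.00 = $269.00 subject; 3.7% × $269.00 = $9.95
Total: $29.71 + $33.42 + $9.95 = $73.08

$73.08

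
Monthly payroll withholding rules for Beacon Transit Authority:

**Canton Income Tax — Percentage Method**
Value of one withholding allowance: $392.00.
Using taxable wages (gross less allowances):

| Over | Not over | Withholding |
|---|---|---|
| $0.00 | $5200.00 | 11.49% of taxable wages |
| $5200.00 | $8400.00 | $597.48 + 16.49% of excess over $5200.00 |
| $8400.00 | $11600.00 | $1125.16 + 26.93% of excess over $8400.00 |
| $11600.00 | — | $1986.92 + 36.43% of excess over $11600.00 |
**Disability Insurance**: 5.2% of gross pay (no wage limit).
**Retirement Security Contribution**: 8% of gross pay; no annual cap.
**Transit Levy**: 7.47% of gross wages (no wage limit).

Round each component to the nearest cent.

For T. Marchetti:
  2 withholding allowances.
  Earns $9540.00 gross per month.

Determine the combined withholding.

$3192.95

Canton Income Tax: taxable = $9540.00 − 2×$392.00 = $8756.00
  $1125.16 + 26.93% × ($8756.00 − $8400.00) = $1125.16 + 26.93% × $356.00 = $1221.03
Disability Insurance: 5.2% × $9540.00 = $496.08
Retirement Security Contribution: 8% × $9540.00 = $763.20
Transit Levy: 7.47% × $9540.00 = $712.64
Total: $1221.03 + $496.08 + $763.20 + $712.64 = $3192.95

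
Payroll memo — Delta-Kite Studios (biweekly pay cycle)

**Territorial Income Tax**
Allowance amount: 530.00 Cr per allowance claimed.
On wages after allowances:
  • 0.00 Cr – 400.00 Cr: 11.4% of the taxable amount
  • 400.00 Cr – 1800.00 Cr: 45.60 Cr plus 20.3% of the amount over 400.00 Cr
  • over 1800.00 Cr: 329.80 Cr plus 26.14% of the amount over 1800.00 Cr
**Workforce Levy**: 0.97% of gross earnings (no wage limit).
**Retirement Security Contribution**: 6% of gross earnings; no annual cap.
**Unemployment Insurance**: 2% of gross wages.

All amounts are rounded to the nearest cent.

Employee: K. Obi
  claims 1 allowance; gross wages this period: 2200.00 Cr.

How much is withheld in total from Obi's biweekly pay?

500.75 Cr

Territorial Income Tax: taxable = 2200.00 Cr − 1×530.00 Cr = 1670.00 Cr
  45.60 Cr + 20.3% × (1670.00 Cr − 400.00 Cr) = 45.60 Cr + 20.3% × 1270.00 Cr = 303.41 Cr
Workforce Levy: 0.97% × 2200.00 Cr = 21.34 Cr
Retirement Security Contribution: 6% × 2200.00 Cr = 132.00 Cr
Unemployment Insurance: 2% × 2200.00 Cr = 44.00 Cr
Total: 303.41 Cr + 21.34 Cr + 132.00 Cr + 44.00 Cr = 500.75 Cr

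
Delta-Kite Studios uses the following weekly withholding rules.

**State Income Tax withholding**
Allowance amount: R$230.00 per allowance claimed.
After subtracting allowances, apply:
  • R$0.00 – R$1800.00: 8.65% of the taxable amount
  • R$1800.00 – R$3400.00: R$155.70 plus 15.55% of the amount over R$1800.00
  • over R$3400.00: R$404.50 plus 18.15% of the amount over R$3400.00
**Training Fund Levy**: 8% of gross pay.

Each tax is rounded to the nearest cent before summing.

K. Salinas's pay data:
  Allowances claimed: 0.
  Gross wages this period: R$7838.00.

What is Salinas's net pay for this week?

R$6000.96

State Income Tax: taxable = R$7838.00
  R$404.50 + 18.15% × (R$7838.00 − R$3400.00) = R$404.50 + 18.15% × R$4438.00 = R$1210.00
Training Fund Levy: 8% × R$7838.00 = R$627.04
Total withheld: R$1210.00 + R$627.04 = R$1837.04
Net pay: R$7838.00 − R$1837.04 = R$6000.96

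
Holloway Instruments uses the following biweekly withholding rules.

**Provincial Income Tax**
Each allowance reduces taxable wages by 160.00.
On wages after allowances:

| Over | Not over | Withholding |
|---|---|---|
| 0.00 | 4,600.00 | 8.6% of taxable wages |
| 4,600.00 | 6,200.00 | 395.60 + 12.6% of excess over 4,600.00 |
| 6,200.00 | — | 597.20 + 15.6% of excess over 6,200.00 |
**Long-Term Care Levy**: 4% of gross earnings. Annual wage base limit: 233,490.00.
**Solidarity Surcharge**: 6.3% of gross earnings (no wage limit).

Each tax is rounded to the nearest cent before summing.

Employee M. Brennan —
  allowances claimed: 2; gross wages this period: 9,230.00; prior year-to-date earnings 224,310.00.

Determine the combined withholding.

1,968.65

Provincial Income Tax: taxable = 9,230.00 − 2×160.00 = 8,910.00
  597.20 + 15.6% × (8,910.00 − 6,200.00) = 597.20 + 15.6% × 2,710.00 = 1,019.96
Long-Term Care Levy: cap 233,490.00 − YTD 224,310.00 = 9,180.00 subject; 4% × 9,180.00 = 367.20
Solidarity Surcharge: 6.3% × 9,230.00 = 581.49
Total: 1,019.96 + 367.20 + 581.49 = 1,968.65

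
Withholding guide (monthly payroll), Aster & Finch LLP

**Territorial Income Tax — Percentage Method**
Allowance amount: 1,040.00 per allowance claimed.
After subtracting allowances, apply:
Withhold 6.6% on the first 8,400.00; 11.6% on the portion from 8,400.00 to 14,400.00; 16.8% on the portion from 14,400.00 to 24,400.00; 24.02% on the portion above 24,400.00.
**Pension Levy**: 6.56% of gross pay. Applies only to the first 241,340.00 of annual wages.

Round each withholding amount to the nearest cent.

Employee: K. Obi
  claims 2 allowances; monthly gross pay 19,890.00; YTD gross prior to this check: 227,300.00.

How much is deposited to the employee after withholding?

Territorial Income Tax: taxable = 19,890.00 − 2×1,040.00 = 17,810.00
  1,250.40 + 16.8% × (17,810.00 − 14,400.00) = 1,250.40 + 16.8% × 3,410.00 = 1,823.28
Pension Levy: cap 241,340.00 − YTD 227,300.00 = 14,040.00 subject; 6.56% × 14,040.00 = 921.02
Total withheld: 1,823.28 + 921.02 = 2,744.30
Net pay: 19,890.00 − 2,744.30 = 17,145.70

17,145.70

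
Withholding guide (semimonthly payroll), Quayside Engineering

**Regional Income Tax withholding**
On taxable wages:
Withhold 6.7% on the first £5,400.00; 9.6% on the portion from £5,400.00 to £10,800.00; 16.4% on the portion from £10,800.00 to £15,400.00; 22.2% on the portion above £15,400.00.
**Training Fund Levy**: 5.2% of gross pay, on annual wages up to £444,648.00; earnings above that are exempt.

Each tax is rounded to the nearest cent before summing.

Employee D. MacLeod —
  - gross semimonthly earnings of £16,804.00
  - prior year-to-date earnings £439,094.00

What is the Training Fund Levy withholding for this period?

Training Fund Levy: cap £444,648.00 − YTD £439,094.00 = £5,554.00 subject; 5.2% × £5,554.00 = £288.81

£288.81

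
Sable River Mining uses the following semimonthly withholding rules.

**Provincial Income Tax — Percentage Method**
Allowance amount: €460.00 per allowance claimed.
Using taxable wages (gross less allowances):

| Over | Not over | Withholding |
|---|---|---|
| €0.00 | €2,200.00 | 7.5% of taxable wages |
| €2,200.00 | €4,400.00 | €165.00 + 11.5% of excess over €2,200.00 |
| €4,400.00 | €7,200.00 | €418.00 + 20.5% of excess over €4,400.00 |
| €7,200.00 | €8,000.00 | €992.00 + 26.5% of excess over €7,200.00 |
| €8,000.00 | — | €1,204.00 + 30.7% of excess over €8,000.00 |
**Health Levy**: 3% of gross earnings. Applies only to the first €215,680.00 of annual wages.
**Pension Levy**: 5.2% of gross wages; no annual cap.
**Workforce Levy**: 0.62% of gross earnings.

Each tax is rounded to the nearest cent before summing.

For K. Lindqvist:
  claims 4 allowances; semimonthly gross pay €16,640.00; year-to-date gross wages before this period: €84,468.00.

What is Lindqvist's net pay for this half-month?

€11,880.75

Provincial Income Tax: taxable = €16,640.00 − 4×€460.00 = €14,800.00
  €1,204.00 + 30.7% × (€14,800.00 − €8,000.00) = €1,204.00 + 30.7% × €6,800.00 = €3,291.60
Health Levy: 3% × €16,640.00 = €499.20
Pension Levy: 5.2% × €16,640.00 = €865.28
Workforce Levy: 0.62% × €16,640.00 = €103.17
Total withheld: €3,291.60 + €499.20 + €865.28 + €103.17 = €4,759.25
Net pay: €16,640.00 − €4,759.25 = €11,880.75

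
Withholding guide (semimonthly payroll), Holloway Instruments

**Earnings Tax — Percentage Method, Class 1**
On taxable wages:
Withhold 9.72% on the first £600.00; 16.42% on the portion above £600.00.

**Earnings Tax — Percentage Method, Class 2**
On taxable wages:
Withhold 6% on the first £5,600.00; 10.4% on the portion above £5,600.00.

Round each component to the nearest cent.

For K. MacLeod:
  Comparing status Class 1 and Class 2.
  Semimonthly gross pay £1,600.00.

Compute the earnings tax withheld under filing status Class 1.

£222.52

Earnings Tax (Class 1): taxable = £1,600.00
  £58.32 + 16.42% × (£1,600.00 − £600.00) = £58.32 + 16.42% × £1,000.00 = £222.52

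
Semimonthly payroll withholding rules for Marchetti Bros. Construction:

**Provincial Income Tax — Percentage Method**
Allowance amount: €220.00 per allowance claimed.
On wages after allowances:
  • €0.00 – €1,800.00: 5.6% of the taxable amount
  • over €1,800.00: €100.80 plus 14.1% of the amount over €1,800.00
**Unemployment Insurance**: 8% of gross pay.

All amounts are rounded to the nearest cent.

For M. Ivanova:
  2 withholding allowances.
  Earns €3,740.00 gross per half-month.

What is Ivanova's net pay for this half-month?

€3,128.50

Provincial Income Tax: taxable = €3,740.00 − 2×€220.00 = €3,300.00
  €100.80 + 14.1% × (€3,300.00 − €1,800.00) = €100.80 + 14.1% × €1,500.00 = €312.30
Unemployment Insurance: 8% × €3,740.00 = €299.20
Total withheld: €312.30 + €299.20 = €611.50
Net pay: €3,740.00 − €611.50 = €3,128.50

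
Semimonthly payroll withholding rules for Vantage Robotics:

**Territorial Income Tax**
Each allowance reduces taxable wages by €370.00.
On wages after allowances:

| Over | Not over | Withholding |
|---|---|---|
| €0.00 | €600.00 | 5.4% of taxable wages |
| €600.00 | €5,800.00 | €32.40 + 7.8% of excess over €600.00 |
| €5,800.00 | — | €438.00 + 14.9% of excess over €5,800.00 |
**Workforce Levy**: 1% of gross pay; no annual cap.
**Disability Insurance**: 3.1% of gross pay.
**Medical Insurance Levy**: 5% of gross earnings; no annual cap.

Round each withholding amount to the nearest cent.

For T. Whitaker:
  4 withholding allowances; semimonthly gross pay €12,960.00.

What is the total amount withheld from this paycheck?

Territorial Income Tax: taxable = €12,960.00 − 4×€370.00 = €11,480.00
  €438.00 + 14.9% × (€11,480.00 − €5,800.00) = €438.00 + 14.9% × €5,680.00 = €1,284.32
Workforce Levy: 1% × €12,960.00 = €129.60
Disability Insurance: 3.1% × €12,960.00 = €401.76
Medical Insurance Levy: 5% × €12,960.00 = €648.00
Total: €1,284.32 + €129.60 + €401.76 + €648.00 = €2,463.68

€2,463.68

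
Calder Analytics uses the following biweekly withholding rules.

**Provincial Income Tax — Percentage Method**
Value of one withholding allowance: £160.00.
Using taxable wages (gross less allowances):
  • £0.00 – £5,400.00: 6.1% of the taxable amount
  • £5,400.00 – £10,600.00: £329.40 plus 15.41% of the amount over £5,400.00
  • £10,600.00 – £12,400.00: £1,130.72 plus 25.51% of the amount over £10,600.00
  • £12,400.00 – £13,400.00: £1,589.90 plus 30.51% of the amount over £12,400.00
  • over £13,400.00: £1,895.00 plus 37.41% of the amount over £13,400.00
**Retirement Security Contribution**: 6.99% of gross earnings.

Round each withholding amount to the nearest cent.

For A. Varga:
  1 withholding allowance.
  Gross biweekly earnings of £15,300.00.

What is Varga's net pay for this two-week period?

Provincial Income Tax: taxable = £15,300.00 − 1×£160.00 = £15,140.00
  £1,895.00 + 37.41% × (£15,140.00 − £13,400.00) = £1,895.00 + 37.41% × £1,740.00 = £2,545.93
Retirement Security Contribution: 6.99% × £15,300.00 = £1,069.47
Total withheld: £2,545.93 + £1,069.47 = £3,615.40
Net pay: £15,300.00 − £3,615.40 = £11,684.60

£11,684.60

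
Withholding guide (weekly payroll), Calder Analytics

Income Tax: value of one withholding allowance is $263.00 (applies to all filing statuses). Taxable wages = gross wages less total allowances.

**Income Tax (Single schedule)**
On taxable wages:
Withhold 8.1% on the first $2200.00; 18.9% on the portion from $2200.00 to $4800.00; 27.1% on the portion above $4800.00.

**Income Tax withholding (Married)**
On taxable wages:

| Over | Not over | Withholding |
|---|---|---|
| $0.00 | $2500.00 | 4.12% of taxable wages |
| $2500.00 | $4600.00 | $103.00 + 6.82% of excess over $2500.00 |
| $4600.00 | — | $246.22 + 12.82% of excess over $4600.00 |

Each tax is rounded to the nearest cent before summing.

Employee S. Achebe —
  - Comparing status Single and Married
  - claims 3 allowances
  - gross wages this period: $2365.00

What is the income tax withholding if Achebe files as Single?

Income Tax (Single): taxable = $2365.00 − 3×$263.00 = $1576.00
  8.1% × $1576.00 = $127.66

$127.66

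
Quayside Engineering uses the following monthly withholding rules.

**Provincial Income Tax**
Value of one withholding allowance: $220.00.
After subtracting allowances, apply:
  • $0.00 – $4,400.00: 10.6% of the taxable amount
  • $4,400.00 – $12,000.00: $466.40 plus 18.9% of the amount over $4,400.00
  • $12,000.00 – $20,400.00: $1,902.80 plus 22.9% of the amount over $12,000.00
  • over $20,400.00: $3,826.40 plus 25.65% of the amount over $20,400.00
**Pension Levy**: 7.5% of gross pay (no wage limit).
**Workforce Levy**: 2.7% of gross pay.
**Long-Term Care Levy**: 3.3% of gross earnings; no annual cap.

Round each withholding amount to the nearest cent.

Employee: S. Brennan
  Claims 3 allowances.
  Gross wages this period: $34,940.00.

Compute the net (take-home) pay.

Provincial Income Tax: taxable = $34,940.00 − 3×$220.00 = $34,280.00
  $3,826.40 + 25.65% × ($34,280.00 − $20,400.00) = $3,826.40 + 25.65% × $13,880.00 = $7,386.62
Pension Levy: 7.5% × $34,940.00 = $2,620.50
Workforce Levy: 2.7% × $34,940.00 = $943.38
Long-Term Care Levy: 3.3% × $34,940.00 = $1,153.02
Total withheld: $7,386.62 + $2,620.50 + $943.38 + $1,153.02 = $12,103.52
Net pay: $34,940.00 − $12,103.52 = $22,836.48

$22,836.48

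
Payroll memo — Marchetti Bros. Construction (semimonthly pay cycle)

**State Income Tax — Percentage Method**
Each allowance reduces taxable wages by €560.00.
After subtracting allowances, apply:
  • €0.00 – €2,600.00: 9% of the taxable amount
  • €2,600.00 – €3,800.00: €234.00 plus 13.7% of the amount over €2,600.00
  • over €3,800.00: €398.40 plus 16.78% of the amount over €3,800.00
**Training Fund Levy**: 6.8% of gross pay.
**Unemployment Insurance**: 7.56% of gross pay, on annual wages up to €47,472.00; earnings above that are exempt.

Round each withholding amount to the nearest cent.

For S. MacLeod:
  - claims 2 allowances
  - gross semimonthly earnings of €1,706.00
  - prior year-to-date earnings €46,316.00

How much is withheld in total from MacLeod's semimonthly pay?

€256.14

State Income Tax: taxable = €1,706.00 − 2×€560.00 = €586.00
  9% × €586.00 = €52.74
Training Fund Levy: 6.8% × €1,706.00 = €116.01
Unemployment Insurance: cap €47,472.00 − YTD €46,316.00 = €1,156.00 subject; 7.56% × €1,156.00 = €87.39
Total: €52.74 + €116.01 + €87.39 = €256.14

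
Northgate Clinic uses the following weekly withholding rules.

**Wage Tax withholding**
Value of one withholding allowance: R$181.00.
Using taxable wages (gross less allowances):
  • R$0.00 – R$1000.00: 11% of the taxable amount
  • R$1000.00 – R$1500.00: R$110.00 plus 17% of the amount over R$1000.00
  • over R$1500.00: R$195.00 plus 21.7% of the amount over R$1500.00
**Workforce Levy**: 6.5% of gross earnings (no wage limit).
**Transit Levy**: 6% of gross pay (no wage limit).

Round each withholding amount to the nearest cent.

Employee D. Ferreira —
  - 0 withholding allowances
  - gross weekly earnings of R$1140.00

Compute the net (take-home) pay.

Wage Tax: taxable = R$1140.00
  R$110.00 + 17% × (R$1140.00 − R$1000.00) = R$110.00 + 17% × R$140.00 = R$133.80
Workforce Levy: 6.5% × R$1140.00 = R$74.10
Transit Levy: 6% × R$1140.00 = R$68.40
Total withheld: R$133.80 + R$74.10 + R$68.40 = R$276.30
Net pay: R$1140.00 − R$276.30 = R$863.70

R$863.70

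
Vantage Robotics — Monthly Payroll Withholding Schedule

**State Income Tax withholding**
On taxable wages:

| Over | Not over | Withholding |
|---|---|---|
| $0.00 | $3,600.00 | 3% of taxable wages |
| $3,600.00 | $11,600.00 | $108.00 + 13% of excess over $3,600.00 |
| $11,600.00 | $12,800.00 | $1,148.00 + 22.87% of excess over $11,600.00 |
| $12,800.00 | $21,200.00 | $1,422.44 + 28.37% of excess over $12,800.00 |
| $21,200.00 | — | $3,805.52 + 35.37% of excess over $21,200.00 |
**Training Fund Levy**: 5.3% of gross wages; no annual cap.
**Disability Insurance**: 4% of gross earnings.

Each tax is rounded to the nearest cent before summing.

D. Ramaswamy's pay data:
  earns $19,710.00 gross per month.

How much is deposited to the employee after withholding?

State Income Tax: taxable = $19,710.00
  $1,422.44 + 28.37% × ($19,710.00 − $12,800.00) = $1,422.44 + 28.37% × $6,910.00 = $3,382.81
Training Fund Levy: 5.3% × $19,710.00 = $1,044.63
Disability Insurance: 4% × $19,710.00 = $788.40
Total withheld: $3,382.81 + $1,044.63 + $788.40 = $5,215.84
Net pay: $19,710.00 − $5,215.84 = $14,494.16

$14,494.16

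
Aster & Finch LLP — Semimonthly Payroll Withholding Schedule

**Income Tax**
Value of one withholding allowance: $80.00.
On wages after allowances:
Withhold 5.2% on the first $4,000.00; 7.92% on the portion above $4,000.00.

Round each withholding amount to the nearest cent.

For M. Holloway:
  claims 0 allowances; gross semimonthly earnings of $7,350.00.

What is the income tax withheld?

$473.32

Income Tax: taxable = $7,350.00
  $208.00 + 7.92% × ($7,350.00 − $4,000.00) = $208.00 + 7.92% × $3,350.00 = $473.32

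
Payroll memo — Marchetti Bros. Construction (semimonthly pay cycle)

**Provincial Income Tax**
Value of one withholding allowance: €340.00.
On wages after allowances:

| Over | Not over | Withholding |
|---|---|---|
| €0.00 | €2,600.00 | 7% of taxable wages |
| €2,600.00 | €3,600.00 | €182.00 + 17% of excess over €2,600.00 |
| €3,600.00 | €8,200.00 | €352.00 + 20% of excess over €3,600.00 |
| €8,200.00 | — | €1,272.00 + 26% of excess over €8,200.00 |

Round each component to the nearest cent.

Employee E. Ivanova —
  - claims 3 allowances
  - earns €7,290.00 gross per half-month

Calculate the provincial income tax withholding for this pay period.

Provincial Income Tax: taxable = €7,290.00 − 3×€340.00 = €6,270.00
  €352.00 + 20% × (€6,270.00 − €3,600.00) = €352.00 + 20% × €2,670.00 = €886.00

€886.00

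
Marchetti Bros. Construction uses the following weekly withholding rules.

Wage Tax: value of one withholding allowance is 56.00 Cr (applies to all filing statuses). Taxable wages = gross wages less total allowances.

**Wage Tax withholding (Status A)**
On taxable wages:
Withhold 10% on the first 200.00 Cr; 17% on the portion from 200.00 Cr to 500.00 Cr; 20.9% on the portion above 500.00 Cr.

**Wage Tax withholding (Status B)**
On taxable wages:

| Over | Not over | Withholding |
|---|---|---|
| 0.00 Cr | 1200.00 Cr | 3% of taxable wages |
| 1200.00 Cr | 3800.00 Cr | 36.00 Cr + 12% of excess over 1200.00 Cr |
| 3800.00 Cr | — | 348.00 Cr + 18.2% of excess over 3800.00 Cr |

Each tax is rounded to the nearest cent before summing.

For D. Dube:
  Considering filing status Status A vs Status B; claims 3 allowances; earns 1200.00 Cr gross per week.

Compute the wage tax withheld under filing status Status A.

Wage Tax (Status A): taxable = 1200.00 Cr − 3×56.00 Cr = 1032.00 Cr
  71.00 Cr + 20.9% × (1032.00 Cr − 500.00 Cr) = 71.00 Cr + 20.9% × 532.00 Cr = 182.19 Cr

182.19 Cr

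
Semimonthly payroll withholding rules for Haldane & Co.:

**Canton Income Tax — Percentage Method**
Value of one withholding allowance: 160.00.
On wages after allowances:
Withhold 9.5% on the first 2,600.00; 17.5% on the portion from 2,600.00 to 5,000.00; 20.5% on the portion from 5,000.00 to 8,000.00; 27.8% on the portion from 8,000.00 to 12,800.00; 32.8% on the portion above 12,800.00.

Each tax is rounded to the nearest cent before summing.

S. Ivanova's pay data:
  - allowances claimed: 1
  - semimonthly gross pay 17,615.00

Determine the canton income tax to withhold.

Canton Income Tax: taxable = 17,615.00 − 1×160.00 = 17,455.00
  2,616.40 + 32.8% × (17,455.00 − 12,800.00) = 2,616.40 + 32.8% × 4,655.00 = 4,143.24

4,143.24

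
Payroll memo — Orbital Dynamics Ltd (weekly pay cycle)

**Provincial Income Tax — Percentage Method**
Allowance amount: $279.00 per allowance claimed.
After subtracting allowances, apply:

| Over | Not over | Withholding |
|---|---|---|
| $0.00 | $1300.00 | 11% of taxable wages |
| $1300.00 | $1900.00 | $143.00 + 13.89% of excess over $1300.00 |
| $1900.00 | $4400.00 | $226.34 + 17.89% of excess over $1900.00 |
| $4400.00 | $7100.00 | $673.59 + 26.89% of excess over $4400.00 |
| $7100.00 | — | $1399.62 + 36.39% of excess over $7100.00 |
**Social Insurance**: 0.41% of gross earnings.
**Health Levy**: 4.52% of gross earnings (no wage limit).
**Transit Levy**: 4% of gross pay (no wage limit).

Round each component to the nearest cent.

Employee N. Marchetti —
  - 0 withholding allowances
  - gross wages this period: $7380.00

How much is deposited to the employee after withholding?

Provincial Income Tax: taxable = $7380.00
  $1399.62 + 36.39% × ($7380.00 − $7100.00) = $1399.62 + 36.39% × $280.00 = $1501.51
Social Insurance: 0.41% × $7380.00 = $30.26
Health Levy: 4.52% × $7380.00 = $333.58
Transit Levy: 4% × $7380.00 = $295.20
Total withheld: $1501.51 + $30.26 + $333.58 + $295.20 = $2160.55
Net pay: $7380.00 − $2160.55 = $5219.45

$5219.45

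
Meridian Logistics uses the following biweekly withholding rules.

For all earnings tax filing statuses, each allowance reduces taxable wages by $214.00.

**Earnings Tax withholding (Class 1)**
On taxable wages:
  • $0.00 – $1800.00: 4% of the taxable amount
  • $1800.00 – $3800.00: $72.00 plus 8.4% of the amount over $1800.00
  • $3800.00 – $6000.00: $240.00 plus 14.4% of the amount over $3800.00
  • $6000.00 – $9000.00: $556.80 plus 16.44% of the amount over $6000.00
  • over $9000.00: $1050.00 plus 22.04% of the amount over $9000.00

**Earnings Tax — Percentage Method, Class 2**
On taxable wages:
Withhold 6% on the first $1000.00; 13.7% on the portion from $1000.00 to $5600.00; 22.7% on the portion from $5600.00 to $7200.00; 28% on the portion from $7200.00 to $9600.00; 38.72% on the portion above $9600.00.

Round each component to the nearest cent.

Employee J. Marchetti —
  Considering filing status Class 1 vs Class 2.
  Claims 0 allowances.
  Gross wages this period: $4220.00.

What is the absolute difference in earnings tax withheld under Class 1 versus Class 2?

$200.66

Earnings Tax (Class 1): taxable = $4220.00
  $240.00 + 14.4% × ($4220.00 − $3800.00) = $240.00 + 14.4% × $420.00 = $300.48
Earnings Tax (Class 2): taxable = $4220.00
  $60.00 + 13.7% × ($4220.00 − $1000.00) = $60.00 + 13.7% × $3220.00 = $501.14
Difference: |$300.48 − $501.14| = $200.66 (higher under Class 2)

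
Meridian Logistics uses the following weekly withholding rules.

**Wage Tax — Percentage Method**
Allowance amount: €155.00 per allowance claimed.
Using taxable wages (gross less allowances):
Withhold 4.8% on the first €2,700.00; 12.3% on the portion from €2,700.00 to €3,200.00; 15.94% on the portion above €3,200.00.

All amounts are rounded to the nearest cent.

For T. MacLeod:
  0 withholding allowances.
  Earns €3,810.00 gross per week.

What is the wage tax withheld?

€288.33

Wage Tax: taxable = €3,810.00
  €191.10 + 15.94% × (€3,810.00 − €3,200.00) = €191.10 + 15.94% × €610.00 = €288.33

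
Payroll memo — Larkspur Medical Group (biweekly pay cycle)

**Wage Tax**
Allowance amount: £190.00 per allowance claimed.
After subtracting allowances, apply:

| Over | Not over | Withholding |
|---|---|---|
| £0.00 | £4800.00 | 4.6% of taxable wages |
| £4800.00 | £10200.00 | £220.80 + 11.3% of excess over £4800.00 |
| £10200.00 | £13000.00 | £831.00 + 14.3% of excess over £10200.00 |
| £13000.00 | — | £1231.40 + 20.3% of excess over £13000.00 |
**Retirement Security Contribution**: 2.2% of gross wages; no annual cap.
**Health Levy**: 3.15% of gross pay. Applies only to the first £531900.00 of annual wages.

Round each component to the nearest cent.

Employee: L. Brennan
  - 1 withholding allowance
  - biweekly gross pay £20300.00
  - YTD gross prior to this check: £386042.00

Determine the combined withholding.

£3760.78

Wage Tax: taxable = £20300.00 − 1×£190.00 = £20110.00
  £1231.40 + 20.3% × (£20110.00 − £13000.00) = £1231.40 + 20.3% × £7110.00 = £2674.73
Retirement Security Contribution: 2.2% × £20300.00 = £446.60
Health Levy: 3.15% × £20300.00 = £639.45
Total: £2674.73 + £446.60 + £639.45 = £3760.78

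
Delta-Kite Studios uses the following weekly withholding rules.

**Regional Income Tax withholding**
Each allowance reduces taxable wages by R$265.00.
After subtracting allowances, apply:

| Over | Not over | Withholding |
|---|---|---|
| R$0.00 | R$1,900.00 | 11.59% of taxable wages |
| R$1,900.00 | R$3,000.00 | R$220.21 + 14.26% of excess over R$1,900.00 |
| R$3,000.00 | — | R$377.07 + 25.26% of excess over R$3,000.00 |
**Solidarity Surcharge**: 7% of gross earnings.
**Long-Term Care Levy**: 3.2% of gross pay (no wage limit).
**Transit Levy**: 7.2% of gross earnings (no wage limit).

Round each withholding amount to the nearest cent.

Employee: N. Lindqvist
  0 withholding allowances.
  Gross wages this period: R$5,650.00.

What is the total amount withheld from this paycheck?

R$2,029.56

Regional Income Tax: taxable = R$5,650.00
  R$377.07 + 25.26% × (R$5,650.00 − R$3,000.00) = R$377.07 + 25.26% × R$2,650.00 = R$1,046.46
Solidarity Surcharge: 7% × R$5,650.00 = R$395.50
Long-Term Care Levy: 3.2% × R$5,650.00 = R$180.80
Transit Levy: 7.2% × R$5,650.00 = R$406.80
Total: R$1,046.46 + R$395.50 + R$180.80 + R$406.80 = R$2,029.56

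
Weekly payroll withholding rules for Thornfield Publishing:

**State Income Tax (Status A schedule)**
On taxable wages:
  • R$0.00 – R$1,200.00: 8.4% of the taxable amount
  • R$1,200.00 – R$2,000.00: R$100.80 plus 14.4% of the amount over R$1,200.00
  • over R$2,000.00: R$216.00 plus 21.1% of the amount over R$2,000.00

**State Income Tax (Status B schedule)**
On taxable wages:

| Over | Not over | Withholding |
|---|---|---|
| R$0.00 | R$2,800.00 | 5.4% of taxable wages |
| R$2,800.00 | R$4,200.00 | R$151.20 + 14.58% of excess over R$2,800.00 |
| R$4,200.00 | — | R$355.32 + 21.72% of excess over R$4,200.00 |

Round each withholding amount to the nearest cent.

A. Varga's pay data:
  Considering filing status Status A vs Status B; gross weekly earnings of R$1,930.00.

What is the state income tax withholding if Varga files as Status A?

R$205.92

State Income Tax (Status A): taxable = R$1,930.00
  R$100.80 + 14.4% × (R$1,930.00 − R$1,200.00) = R$100.80 + 14.4% × R$730.00 = R$205.92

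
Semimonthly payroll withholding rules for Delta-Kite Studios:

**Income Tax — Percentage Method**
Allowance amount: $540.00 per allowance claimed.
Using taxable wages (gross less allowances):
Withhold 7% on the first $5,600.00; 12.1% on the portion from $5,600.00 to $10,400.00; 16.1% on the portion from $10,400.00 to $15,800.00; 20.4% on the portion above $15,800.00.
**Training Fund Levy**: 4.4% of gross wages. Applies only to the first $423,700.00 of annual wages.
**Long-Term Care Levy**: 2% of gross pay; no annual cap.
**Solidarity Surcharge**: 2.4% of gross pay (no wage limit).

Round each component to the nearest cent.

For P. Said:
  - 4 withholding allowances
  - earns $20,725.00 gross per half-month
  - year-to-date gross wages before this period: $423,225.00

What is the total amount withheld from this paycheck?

$3,339.06

Income Tax: taxable = $20,725.00 − 4×$540.00 = $18,565.00
  $1,842.20 + 20.4% × ($18,565.00 − $15,800.00) = $1,842.20 + 20.4% × $2,765.00 = $2,406.26
Training Fund Levy: cap $423,700.00 − YTD $423,225.00 = $475.00 subject; 4.4% × $475.00 = $20.90
Long-Term Care Levy: 2% × $20,725.00 = $414.50
Solidarity Surcharge: 2.4% × $20,725.00 = $497.40
Total: $2,406.26 + $20.90 + $414.50 + $497.40 = $3,339.06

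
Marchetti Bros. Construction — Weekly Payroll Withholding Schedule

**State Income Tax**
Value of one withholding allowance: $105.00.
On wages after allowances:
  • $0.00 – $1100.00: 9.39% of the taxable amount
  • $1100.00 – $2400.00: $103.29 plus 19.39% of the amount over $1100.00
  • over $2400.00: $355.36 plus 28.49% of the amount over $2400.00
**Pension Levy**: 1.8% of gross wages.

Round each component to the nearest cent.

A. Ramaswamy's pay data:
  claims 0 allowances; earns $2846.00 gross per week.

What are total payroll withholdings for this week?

$533.66

State Income Tax: taxable = $2846.00
  $355.36 + 28.49% × ($2846.00 − $2400.00) = $355.36 + 28.49% × $446.00 = $482.43
Pension Levy: 1.8% × $2846.00 = $51.23
Total: $482.43 + $51.23 = $533.66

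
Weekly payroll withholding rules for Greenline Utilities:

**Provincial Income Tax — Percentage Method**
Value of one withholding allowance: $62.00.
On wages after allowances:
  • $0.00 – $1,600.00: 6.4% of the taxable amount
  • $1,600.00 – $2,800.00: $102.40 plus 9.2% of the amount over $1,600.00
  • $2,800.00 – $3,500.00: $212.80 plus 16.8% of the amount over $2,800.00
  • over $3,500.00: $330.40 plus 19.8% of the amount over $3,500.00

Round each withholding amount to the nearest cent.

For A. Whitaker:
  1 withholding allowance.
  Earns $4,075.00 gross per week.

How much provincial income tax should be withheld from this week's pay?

Provincial Income Tax: taxable = $4,075.00 − 1×$62.00 = $4,013.00
  $330.40 + 19.8% × ($4,013.00 − $3,500.00) = $330.40 + 19.8% × $513.00 = $431.97

$431.97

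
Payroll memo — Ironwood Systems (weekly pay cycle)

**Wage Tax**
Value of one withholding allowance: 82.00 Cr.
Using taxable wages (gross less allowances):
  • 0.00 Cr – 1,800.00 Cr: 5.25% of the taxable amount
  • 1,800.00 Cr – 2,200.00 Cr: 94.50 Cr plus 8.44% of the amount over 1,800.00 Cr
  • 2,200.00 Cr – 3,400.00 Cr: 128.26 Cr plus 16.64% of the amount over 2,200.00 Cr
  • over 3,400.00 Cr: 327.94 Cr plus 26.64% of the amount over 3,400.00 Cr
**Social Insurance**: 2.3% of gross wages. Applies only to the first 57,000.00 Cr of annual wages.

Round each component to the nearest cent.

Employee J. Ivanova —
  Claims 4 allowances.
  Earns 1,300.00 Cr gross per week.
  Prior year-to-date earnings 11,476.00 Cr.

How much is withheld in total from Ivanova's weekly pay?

Wage Tax: taxable = 1,300.00 Cr − 4×82.00 Cr = 972.00 Cr
  5.25% × 972.00 Cr = 51.03 Cr
Social Insurance: 2.3% × 1,300.00 Cr = 29.90 Cr
Total: 51.03 Cr + 29.90 Cr = 80.93 Cr

80.93 Cr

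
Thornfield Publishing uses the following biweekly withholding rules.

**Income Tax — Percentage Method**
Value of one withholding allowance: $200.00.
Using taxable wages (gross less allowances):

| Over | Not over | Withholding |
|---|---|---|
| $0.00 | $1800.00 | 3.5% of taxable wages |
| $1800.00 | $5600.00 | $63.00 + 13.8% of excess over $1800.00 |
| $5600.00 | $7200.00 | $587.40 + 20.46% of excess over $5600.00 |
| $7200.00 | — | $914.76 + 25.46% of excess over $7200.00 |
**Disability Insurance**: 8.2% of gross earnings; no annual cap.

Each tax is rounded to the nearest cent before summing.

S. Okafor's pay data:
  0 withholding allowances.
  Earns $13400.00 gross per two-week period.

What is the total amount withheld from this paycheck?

$3592.08

Income Tax: taxable = $13400.00
  $914.76 + 25.46% × ($13400.00 − $7200.00) = $914.76 + 25.46% × $6200.00 = $2493.28
Disability Insurance: 8.2% × $13400.00 = $1098.80
Total: $2493.28 + $1098.80 = $3592.08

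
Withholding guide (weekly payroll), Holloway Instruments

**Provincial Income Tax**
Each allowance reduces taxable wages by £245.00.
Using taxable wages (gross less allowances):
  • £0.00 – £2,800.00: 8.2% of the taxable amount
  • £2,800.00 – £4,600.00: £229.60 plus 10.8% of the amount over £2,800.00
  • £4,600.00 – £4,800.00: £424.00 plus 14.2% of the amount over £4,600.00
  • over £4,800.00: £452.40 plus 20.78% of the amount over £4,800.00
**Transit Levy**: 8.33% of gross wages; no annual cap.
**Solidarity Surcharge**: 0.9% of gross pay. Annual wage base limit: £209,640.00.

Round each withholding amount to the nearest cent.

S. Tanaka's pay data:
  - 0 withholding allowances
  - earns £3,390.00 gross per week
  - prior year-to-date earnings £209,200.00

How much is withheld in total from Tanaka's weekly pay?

Provincial Income Tax: taxable = £3,390.00
  £229.60 + 10.8% × (£3,390.00 − £2,800.00) = £229.60 + 10.8% × £590.00 = £293.32
Transit Levy: 8.33% × £3,390.00 = £282.39
Solidarity Surcharge: cap £209,640.00 − YTD £209,200.00 = £440.00 subject; 0.9% × £440.00 = £3.96
Total: £293.32 + £282.39 + £3.96 = £579.67

£579.67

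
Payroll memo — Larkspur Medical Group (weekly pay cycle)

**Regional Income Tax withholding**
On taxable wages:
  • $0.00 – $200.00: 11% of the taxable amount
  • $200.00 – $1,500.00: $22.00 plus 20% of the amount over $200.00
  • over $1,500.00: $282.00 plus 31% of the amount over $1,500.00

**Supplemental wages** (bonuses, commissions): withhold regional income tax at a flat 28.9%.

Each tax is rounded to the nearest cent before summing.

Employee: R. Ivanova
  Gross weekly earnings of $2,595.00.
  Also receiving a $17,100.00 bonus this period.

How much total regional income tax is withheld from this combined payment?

Regional Income Tax: taxable = $2,595.00
  $282.00 + 31% × ($2,595.00 − $1,500.00) = $282.00 + 31% × $1,095.00 = $621.45
Supplemental (28.9% flat on bonus): 28.9% × $17,100.00 = $4,941.90
Total regional income tax: $621.45 + $4,941.90 = $5,563.35

$5,563.35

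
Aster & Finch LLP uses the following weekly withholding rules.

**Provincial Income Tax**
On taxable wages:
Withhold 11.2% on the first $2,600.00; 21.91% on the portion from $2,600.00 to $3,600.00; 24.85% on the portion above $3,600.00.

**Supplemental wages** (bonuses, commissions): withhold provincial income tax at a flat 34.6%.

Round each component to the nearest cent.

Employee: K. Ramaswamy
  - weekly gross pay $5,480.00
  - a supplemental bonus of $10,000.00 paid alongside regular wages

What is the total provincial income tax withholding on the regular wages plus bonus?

$4,437.48

Provincial Income Tax: taxable = $5,480.00
  $510.30 + 24.85% × ($5,480.00 − $3,600.00) = $510.30 + 24.85% × $1,880.00 = $977.48
Supplemental (34.6% flat on bonus): 34.6% × $10,000.00 = $3,460.00
Total provincial income tax: $977.48 + $3,460.00 = $4,437.48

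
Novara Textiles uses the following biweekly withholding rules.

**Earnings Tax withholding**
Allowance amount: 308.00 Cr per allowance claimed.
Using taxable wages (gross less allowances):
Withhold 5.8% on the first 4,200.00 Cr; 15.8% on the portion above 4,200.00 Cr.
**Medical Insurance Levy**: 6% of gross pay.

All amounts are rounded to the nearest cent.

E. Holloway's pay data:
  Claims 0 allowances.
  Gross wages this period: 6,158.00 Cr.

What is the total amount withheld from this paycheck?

Earnings Tax: taxable = 6,158.00 Cr
  243.60 Cr + 15.8% × (6,158.00 Cr − 4,200.00 Cr) = 243.60 Cr + 15.8% × 1,958.00 Cr = 552.96 Cr
Medical Insurance Levy: 6% × 6,158.00 Cr = 369.48 Cr
Total: 552.96 Cr + 369.48 Cr = 922.44 Cr

922.44 Cr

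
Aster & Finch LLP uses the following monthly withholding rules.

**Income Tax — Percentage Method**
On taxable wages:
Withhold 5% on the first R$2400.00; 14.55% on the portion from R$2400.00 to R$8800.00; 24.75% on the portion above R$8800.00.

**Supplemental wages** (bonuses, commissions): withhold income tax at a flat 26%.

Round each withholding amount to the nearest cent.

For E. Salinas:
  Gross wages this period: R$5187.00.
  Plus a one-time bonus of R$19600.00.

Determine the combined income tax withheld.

R$5621.51

Income Tax: taxable = R$5187.00
  R$120.00 + 14.55% × (R$5187.00 − R$2400.00) = R$120.00 + 14.55% × R$2787.00 = R$525.51
Supplemental (26% flat on bonus): 26% × R$19600.00 = R$5096.00
Total income tax: R$525.51 + R$5096.00 = R$5621.51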